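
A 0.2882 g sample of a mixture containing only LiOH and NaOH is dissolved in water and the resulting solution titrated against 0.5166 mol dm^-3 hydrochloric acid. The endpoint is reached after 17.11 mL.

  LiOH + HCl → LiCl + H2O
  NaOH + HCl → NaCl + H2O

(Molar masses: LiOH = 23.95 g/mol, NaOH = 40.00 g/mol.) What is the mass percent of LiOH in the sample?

33.84 %

n(HCl) = 0.01711 × 0.5166 = 8.839 × 10^-3 mol
Let x = n(LiOH), y = n(NaOH).
Titrant: 1x + 1y = 8.839 × 10^-3;  mass: 23.95x + 40.00y = 0.2882
Solving, x = 4.072 × 10^-3 mol, y = 4.767 × 10^-3 mol
mass of LiOH = 4.072 × 10^-3 × 23.95 = 0.09753 g
% LiOH = 0.09753 / 0.2882 × 100 = 33.84 %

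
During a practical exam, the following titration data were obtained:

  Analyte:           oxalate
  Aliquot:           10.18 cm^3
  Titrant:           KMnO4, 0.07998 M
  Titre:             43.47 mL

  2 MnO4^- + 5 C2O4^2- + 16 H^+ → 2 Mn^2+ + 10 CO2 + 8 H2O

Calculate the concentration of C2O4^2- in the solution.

0.8538 M

n(KMnO4) = 0.04347 L × 0.07998 mol/L = 3.477 × 10^-3 mol
From the 5:2 mole ratio, n(C2O4^2-) = 5/2 × 3.477 × 10^-3 = 8.692 × 10^-3 mol
[C2O4^2-] = 8.692 × 10^-3 mol / 0.01018 L = 0.8538 mol/L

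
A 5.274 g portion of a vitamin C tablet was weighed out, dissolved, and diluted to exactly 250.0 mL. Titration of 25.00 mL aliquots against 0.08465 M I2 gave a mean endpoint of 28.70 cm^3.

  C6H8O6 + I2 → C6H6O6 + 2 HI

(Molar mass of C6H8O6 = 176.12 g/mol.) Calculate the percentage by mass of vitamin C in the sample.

n(I2) per titration = 0.02870 × 0.08465 = 2.429 × 10^-3 mol
n(C6H8O6) in each aliquot = 2.429 × 10^-3 mol (1:1 ratio)
n(C6H8O6) in the whole flask = 2.429 × 10^-3 × 250.0/25.00 = 0.02429 mol
mass of C6H8O6 = 0.02429 × 176.12 = 4.279 g
% C6H8O6 = 4.279 / 5.274 × 100 = 81.13 %

81.13 %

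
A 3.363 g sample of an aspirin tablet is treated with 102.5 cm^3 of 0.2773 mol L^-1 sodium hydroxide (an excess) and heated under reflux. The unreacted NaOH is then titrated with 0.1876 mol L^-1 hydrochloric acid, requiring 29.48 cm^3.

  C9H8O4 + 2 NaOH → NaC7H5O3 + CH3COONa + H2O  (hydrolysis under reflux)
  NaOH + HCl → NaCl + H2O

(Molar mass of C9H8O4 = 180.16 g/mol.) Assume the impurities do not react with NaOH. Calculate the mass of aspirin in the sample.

2.062 g

n(NaOH) added = 0.1025 × 0.2773 = 0.02842 mol
n(HCl) used in back-titration = 0.02948 × 0.1876 = 5.530 × 10^-3 mol
n(NaOH) left over = 5.530 × 10^-3 mol (1:1 ratio)
n(NaOH) consumed by analyte = 0.02842 − 5.530 × 10^-3 = 0.02289 mol
From the 1:2 ratio, n(C9H8O4) = 1/2 × 0.02289 = 0.01145 mol
mass of C9H8O4 = 0.01145 × 180.16 = 2.062 g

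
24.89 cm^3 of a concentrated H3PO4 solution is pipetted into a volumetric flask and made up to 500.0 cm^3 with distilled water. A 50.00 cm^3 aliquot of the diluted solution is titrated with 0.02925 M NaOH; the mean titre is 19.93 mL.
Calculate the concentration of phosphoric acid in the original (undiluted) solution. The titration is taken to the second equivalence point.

0.1171 M

H3PO4 + 2 NaOH → Na2HPO4 + 2 H2O
n(NaOH) = 0.01993 × 0.02925 = 5.830 × 10^-4 mol
From the 1:2 ratio, n(H3PO4) in the aliquot = 1/2 × 5.830 × 10^-4 = 2.915 × 10^-4 mol
[H3PO4]_dilute = 2.915 × 10^-4 / 0.05000 = 0.005830 mol/L
Dilution factor = 500.0 / 24.89 = 20.09
[H3PO4]_stock = 0.005830 × 20.09 = 0.1171 mol/L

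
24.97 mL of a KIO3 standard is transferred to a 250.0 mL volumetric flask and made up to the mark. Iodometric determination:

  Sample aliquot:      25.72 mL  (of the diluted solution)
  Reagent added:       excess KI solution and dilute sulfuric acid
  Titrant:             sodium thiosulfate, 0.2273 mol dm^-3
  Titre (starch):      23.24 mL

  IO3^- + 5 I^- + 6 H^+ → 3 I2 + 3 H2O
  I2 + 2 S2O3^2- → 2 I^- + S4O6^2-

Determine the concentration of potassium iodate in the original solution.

0.3427 mol/L

n(S2O3^2-) = 0.02324 × 0.2273 = 5.282 × 10^-3 mol
n(I2) = n(S2O3^2-)/2 = 2.641 × 10^-3 mol
From the 1:3 ratio, n(IO3^-) in the aliquot = 1/3 × 2.641 × 10^-3 = 8.804 × 10^-4 mol
[IO3^-]_dilute = 8.804 × 10^-4 / 0.02572 = 0.03423 mol/L
[IO3^-]_original = 0.03423 × 250.0/24.97 = 0.3427 mol/L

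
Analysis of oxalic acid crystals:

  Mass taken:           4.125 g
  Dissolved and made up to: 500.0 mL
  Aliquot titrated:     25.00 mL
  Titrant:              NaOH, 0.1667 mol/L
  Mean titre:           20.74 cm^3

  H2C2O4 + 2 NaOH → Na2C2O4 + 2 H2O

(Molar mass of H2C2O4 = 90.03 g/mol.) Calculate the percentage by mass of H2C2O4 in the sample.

n(NaOH) per titration = 0.02074 × 0.1667 = 3.457 × 10^-3 mol
From the 1:2 ratio, n(H2C2O4) in each aliquot = 1/2 × 3.457 × 10^-3 = 1.729 × 10^-3 mol
n(H2C2O4) in the whole flask = 1.729 × 10^-3 × 500.0/25.00 = 0.03457 mol
mass of H2C2O4 = 0.03457 × 90.03 = 3.113 g
% H2C2O4 = 3.113 / 4.125 × 100 = 75.46 %

75.46 %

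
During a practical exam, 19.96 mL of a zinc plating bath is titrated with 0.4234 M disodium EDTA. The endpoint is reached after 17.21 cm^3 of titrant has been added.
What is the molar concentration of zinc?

Zn^2+ + EDTA^4- → [Zn(EDTA)]^2-
n(EDTA) = 0.01721 L × 0.4234 mol/L = 7.287 × 10^-3 mol
n(Zn2+) = 7.287 × 10^-3 mol (1:1 mole ratio)
[Zn2+] = 7.287 × 10^-3 mol / 0.01996 L = 0.3651 mol/L

0.3651 M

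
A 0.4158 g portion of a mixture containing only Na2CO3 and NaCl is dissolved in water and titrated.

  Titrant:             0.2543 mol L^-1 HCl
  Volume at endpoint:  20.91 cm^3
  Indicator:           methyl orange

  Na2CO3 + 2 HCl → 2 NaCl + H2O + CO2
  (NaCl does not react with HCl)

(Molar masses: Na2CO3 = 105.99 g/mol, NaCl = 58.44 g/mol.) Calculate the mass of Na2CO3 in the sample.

n(HCl) = 0.02091 × 0.2543 = 5.317 × 10^-3 mol
Let x = n(Na2CO3), y = n(NaCl).
Titrant: 2x = 5.317 × 10^-3;  mass: 105.99x + 58.44y = 0.4158
Solving, x = 2.659 × 10^-3 mol, y = 2.293 × 10^-3 mol
mass of Na2CO3 = 2.659 × 10^-3 × 105.99 = 0.2818 g

0.2818 g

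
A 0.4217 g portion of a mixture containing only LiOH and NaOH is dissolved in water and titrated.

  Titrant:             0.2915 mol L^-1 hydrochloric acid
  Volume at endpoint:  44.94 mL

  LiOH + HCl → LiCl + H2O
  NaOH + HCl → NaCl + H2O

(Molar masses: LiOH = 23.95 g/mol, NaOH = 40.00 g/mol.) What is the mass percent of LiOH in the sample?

n(HCl) = 0.04494 × 0.2915 = 0.01310 mol
Let x = n(LiOH), y = n(NaOH).
Titrant: 1x + 1y = 0.01310;  mass: 23.95x + 40.00y = 0.4217
Solving, x = 6.374 × 10^-3 mol, y = 6.726 × 10^-3 mol
mass of LiOH = 6.374 × 10^-3 × 23.95 = 0.1527 g
% LiOH = 0.1527 / 0.4217 × 100 = 36.20 %

36.20 %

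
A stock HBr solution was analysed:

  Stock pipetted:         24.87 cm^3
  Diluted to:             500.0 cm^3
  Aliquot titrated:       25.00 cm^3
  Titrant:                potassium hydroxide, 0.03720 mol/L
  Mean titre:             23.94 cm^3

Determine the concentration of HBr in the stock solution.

0.7162 mol/L

HBr + KOH → KBr + H2O
n(KOH) = 0.02394 × 0.03720 = 8.906 × 10^-4 mol
n(HBr) in the aliquot = 8.906 × 10^-4 mol (1:1 ratio)
[HBr]_dilute = 8.906 × 10^-4 / 0.02500 = 0.03562 mol/L
Dilution factor = 500.0 / 24.87 = 20.10
[HBr]_stock = 0.03562 × 20.10 = 0.7162 mol/L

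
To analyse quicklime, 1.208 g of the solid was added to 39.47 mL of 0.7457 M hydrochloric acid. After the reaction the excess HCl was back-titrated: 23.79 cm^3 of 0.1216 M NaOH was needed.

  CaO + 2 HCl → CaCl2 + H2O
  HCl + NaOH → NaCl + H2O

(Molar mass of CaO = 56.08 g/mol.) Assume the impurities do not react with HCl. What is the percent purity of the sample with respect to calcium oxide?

61.60 %

n(HCl) added = 0.03947 × 0.7457 = 0.02943 mol
n(NaOH) used in back-titration = 0.02379 × 0.1216 = 2.893 × 10^-3 mol
n(HCl) left over = 2.893 × 10^-3 mol (1:1 ratio)
n(HCl) consumed by analyte = 0.02943 − 2.893 × 10^-3 = 0.02654 mol
From the 1:2 ratio, n(CaO) = 1/2 × 0.02654 = 0.01327 mol
mass of CaO = 0.01327 × 56.08 = 0.7442 g
% CaO = 0.7442 / 1.208 × 100 = 61.60 %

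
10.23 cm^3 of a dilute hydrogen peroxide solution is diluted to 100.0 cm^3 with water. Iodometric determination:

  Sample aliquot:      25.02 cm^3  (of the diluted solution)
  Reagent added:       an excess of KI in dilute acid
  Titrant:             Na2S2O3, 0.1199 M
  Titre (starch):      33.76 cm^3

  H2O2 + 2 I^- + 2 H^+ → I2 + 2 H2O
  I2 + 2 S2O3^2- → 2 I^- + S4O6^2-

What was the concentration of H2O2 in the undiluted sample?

n(S2O3^2-) = 0.03376 × 0.1199 = 4.048 × 10^-3 mol
n(I2) = n(S2O3^2-)/2 = 2.024 × 10^-3 mol
n(H2O2) in the aliquot = 2.024 × 10^-3 mol (1:1 ratio)
[H2O2]_dilute = 2.024 × 10^-3 / 0.02502 = 0.08089 mol/L
[H2O2]_original = 0.08089 × 100.0/10.23 = 0.7907 mol/L

0.7907 M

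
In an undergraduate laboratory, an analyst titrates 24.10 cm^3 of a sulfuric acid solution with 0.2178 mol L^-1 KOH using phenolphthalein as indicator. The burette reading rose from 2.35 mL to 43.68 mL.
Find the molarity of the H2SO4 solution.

H2SO4 + 2 KOH → K2SO4 + 2 H2O
n(KOH) = 0.04133 L × 0.2178 mol/L = 9.002 × 10^-3 mol
From the 1:2 mole ratio, n(H2SO4) = 1/2 × 9.002 × 10^-3 = 4.501 × 10^-3 mol
[H2SO4] = 4.501 × 10^-3 mol / 0.02410 L = 0.1868 mol/L

0.1868 mol/L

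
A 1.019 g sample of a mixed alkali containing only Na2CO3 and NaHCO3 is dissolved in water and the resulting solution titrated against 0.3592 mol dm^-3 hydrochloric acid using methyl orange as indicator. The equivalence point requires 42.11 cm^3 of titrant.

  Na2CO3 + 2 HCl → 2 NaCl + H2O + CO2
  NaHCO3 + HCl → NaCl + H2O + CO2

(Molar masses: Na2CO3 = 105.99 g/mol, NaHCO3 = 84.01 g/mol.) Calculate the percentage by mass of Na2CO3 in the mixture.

n(HCl) = 0.04211 × 0.3592 = 0.01513 mol
Let x = n(Na2CO3), y = n(NaHCO3).
Titrant: 2x + 1y = 0.01513;  mass: 105.99x + 84.01y = 1.019
Solving, x = 4.058 × 10^-3 mol, y = 7.010 × 10^-3 mol
mass of Na2CO3 = 4.058 × 10^-3 × 105.99 = 0.4301 g
% Na2CO3 = 0.4301 / 1.019 × 100 = 42.21 %

42.21 %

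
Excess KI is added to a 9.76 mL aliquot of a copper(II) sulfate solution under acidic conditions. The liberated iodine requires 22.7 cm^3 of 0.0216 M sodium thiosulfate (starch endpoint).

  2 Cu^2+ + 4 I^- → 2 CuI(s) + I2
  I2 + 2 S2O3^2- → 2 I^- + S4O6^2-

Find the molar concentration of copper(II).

0.0502 M

n(S2O3^2-) = 0.0227 × 0.0216 = 4.90 × 10^-4 mol
n(I2) = n(S2O3^2-)/2 = 2.45 × 10^-4 mol
From the 2:1 ratio, n(Cu2+) in the aliquot = 2/1 × 2.45 × 10^-4 = 4.90 × 10^-4 mol
[Cu2+] = 4.90 × 10^-4 / 0.00976 = 0.0502 mol/L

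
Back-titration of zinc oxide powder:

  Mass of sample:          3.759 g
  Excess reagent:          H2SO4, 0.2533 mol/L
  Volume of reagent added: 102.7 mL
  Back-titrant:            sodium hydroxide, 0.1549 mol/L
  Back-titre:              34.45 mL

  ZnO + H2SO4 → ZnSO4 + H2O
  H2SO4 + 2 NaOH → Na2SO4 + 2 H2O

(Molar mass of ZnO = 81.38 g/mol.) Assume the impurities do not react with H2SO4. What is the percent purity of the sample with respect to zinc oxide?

50.54 %

n(H2SO4) added = 0.1027 × 0.2533 = 0.02601 mol
n(NaOH) used in back-titration = 0.03445 × 0.1549 = 5.336 × 10^-3 mol
From the 1:2 ratio, n(H2SO4) left over = 1/2 × 5.336 × 10^-3 = 2.668 × 10^-3 mol
n(H2SO4) consumed by analyte = 0.02601 − 2.668 × 10^-3 = 0.02335 mol
n(ZnO) = 0.02335 mol (1:1 ratio)
mass of ZnO = 0.02335 × 81.38 = 1.900 g
% ZnO = 1.900 / 3.759 × 100 = 50.54 %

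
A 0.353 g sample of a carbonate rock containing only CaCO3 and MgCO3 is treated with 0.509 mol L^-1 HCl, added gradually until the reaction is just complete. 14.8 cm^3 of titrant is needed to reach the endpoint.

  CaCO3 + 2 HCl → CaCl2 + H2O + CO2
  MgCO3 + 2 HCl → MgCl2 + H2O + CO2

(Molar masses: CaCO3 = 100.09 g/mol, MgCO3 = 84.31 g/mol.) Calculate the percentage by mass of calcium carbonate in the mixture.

63.7 %

n(HCl) = 0.0148 × 0.509 = 7.53 × 10^-3 mol
Let x = n(CaCO3), y = n(MgCO3).
Titrant: 2x + 2y = 7.53 × 10^-3;  mass: 100.09x + 84.31y = 0.353
Solving, x = 2.25 × 10^-3 mol, y = 1.52 × 10^-3 mol
mass of CaCO3 = 2.25 × 10^-3 × 100.09 = 0.225 g
% CaCO3 = 0.225 / 0.353 × 100 = 63.7 %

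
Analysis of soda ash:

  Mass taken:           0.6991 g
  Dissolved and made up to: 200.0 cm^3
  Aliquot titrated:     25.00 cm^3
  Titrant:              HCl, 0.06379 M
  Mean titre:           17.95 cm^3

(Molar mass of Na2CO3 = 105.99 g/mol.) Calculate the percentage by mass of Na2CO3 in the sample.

69.44 %

Na2CO3 + 2 HCl → 2 NaCl + H2O + CO2
n(HCl) per titration = 0.01795 × 0.06379 = 1.145 × 10^-3 mol
From the 1:2 ratio, n(Na2CO3) in each aliquot = 1/2 × 1.145 × 10^-3 = 5.725 × 10^-4 mol
n(Na2CO3) in the whole flask = 5.725 × 10^-4 × 200.0/25.00 = 4.580 × 10^-3 mol
mass of Na2CO3 = 4.580 × 10^-3 × 105.99 = 0.4854 g
% Na2CO3 = 0.4854 / 0.6991 × 100 = 69.44 %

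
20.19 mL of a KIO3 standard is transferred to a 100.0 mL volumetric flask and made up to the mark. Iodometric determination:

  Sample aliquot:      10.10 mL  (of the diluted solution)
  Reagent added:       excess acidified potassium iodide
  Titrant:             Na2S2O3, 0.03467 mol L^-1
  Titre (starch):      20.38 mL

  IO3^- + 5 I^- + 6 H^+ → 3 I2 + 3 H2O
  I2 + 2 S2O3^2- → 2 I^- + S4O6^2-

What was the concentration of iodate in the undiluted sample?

n(S2O3^2-) = 0.02038 × 0.03467 = 7.066 × 10^-4 mol
n(I2) = n(S2O3^2-)/2 = 3.533 × 10^-4 mol
From the 1:3 ratio, n(IO3^-) in the aliquot = 1/3 × 3.533 × 10^-4 = 1.178 × 10^-4 mol
[IO3^-]_dilute = 1.178 × 10^-4 / 0.01010 = 0.01166 mol/L
[IO3^-]_original = 0.01166 × 100.0/20.19 = 0.05775 mol/L

0.05775 mol/L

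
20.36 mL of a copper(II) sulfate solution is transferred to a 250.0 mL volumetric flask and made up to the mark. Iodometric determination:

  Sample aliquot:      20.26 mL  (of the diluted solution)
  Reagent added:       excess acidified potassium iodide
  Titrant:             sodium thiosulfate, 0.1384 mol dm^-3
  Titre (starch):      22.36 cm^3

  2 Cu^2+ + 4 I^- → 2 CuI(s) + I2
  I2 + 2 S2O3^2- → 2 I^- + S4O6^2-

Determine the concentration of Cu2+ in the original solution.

n(S2O3^2-) = 0.02236 × 0.1384 = 3.095 × 10^-3 mol
n(I2) = n(S2O3^2-)/2 = 1.547 × 10^-3 mol
From the 2:1 ratio, n(Cu2+) in the aliquot = 2/1 × 1.547 × 10^-3 = 3.095 × 10^-3 mol
[Cu2+]_dilute = 3.095 × 10^-3 / 0.02026 = 0.1527 mol/L
[Cu2+]_original = 0.1527 × 250.0/20.36 = 1.876 mol/L

1.876 mol/L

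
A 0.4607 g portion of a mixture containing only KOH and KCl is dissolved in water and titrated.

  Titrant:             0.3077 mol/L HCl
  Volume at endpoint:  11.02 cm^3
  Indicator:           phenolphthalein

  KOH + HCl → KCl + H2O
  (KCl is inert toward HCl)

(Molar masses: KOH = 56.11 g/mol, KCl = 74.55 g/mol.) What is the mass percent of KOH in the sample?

41.30 %

n(HCl) = 0.01102 × 0.3077 = 3.391 × 10^-3 mol
Let x = n(KOH), y = n(KCl).
Titrant: 1x = 3.391 × 10^-3;  mass: 56.11x + 74.55y = 0.4607
Solving, x = 3.391 × 10^-3 mol, y = 3.628 × 10^-3 mol
mass of KOH = 3.391 × 10^-3 × 56.11 = 0.1903 g
% KOH = 0.1903 / 0.4607 × 100 = 41.30 %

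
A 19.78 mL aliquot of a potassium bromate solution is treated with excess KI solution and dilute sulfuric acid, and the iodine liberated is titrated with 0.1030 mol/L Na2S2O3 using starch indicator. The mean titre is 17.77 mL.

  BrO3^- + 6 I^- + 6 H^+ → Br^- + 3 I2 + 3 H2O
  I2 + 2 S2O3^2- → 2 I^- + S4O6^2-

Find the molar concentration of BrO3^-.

0.01542 mol/L

n(S2O3^2-) = 0.01777 × 0.1030 = 1.830 × 10^-3 mol
n(I2) = n(S2O3^2-)/2 = 9.152 × 10^-4 mol
From the 1:3 ratio, n(BrO3^-) in the aliquot = 1/3 × 9.152 × 10^-4 = 3.051 × 10^-4 mol
[BrO3^-] = 3.051 × 10^-4 / 0.01978 = 0.01542 mol/L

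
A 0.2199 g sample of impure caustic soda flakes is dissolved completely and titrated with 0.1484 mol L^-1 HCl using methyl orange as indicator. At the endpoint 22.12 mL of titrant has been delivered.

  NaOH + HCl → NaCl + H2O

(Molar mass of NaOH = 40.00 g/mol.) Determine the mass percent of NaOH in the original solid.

59.71 %

n(HCl) = 0.02212 L × 0.1484 mol/L = 3.283 × 10^-3 mol
n(NaOH) = 3.283 × 10^-3 mol (1:1 ratio)
mass of NaOH = 3.283 × 10^-3 × 40.00 g/mol = 0.1313 g
% NaOH = 0.1313 / 0.2199 × 100 = 59.71 %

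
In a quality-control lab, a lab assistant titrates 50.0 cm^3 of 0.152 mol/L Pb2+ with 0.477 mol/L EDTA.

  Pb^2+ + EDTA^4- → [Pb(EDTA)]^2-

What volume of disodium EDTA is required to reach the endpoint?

15.9 mL

n(Pb2+) = 0.0500 L × 0.152 mol/L = 7.60 × 10^-3 mol
n(EDTA) = 7.60 × 10^-3 mol (1:1 stoichiometry)
V(EDTA) = 7.60 × 10^-3 mol / 0.477 mol/L = 0.0159 L = 15.9 mL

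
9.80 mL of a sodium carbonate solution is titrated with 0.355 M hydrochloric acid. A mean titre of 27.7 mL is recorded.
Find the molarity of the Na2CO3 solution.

Na2CO3 + 2 HCl → 2 NaCl + H2O + CO2
n(HCl) = 0.0277 L × 0.355 mol/L = 9.83 × 10^-3 mol
From the 1:2 mole ratio, n(Na2CO3) = 1/2 × 9.83 × 10^-3 = 4.92 × 10^-3 mol
[Na2CO3] = 4.92 × 10^-3 mol / 0.00980 L = 0.502 mol/L

0.502 M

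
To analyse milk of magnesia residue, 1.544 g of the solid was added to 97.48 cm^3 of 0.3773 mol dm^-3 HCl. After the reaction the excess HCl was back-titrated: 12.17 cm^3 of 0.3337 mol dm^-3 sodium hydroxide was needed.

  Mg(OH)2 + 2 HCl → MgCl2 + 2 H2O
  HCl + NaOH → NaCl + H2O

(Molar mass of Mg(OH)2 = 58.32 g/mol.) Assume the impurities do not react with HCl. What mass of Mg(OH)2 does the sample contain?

n(HCl) added = 0.09748 × 0.3773 = 0.03678 mol
n(NaOH) used in back-titration = 0.01217 × 0.3337 = 4.061 × 10^-3 mol
n(HCl) left over = 4.061 × 10^-3 mol (1:1 ratio)
n(HCl) consumed by analyte = 0.03678 − 4.061 × 10^-3 = 0.03272 mol
From the 1:2 ratio, n(Mg(OH)2) = 1/2 × 0.03272 = 0.01636 mol
mass of Mg(OH)2 = 0.01636 × 58.32 = 0.9541 g

0.9541 g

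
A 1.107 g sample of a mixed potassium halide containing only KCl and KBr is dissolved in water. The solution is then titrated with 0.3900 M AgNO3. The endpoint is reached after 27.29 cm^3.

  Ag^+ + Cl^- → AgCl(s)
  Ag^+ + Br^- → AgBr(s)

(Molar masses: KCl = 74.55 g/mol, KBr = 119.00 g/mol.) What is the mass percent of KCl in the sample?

24.17 %

n(AgNO3) = 0.02729 × 0.3900 = 0.01064 mol
Let x = n(KCl), y = n(KBr).
Titrant: 1x + 1y = 0.01064;  mass: 74.55x + 119.00y = 1.107
Solving, x = 3.589 × 10^-3 mol, y = 7.054 × 10^-3 mol
mass of KCl = 3.589 × 10^-3 × 74.55 = 0.2676 g
% KCl = 0.2676 / 1.107 × 100 = 24.17 %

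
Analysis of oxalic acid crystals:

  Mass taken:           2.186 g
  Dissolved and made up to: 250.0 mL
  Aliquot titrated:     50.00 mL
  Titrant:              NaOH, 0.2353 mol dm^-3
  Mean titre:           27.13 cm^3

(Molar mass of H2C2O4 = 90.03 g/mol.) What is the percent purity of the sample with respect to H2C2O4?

65.73 %

H2C2O4 + 2 NaOH → Na2C2O4 + 2 H2O
n(NaOH) per titration = 0.02713 × 0.2353 = 6.384 × 10^-3 mol
From the 1:2 ratio, n(H2C2O4) in each aliquot = 1/2 × 6.384 × 10^-3 = 3.192 × 10^-3 mol
n(H2C2O4) in the whole flask = 3.192 × 10^-3 × 250.0/50.00 = 0.01596 mol
mass of H2C2O4 = 0.01596 × 90.03 = 1.437 g
% H2C2O4 = 1.437 / 2.186 × 100 = 65.73 %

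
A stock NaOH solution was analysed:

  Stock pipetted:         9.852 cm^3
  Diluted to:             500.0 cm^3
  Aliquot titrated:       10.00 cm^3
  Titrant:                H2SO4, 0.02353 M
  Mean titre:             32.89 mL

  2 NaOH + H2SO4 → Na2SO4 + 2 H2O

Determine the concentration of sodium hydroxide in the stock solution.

7.855 M

n(H2SO4) = 0.03289 × 0.02353 = 7.739 × 10^-4 mol
From the 2:1 ratio, n(NaOH) in the aliquot = 2/1 × 7.739 × 10^-4 = 1.548 × 10^-3 mol
[NaOH]_dilute = 1.548 × 10^-3 / 0.01000 = 0.1548 mol/L
Dilution factor = 500.0 / 9.852 = 50.75
[NaOH]_stock = 0.1548 × 50.75 = 7.855 mol/L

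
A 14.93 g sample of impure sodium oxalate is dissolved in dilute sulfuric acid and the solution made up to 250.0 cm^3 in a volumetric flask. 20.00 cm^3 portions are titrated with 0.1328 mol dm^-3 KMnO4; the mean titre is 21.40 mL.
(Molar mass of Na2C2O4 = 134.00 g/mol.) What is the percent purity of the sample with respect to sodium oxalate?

79.71 %

2 MnO4^- + 5 C2O4^2- + 16 H^+ → 2 Mn^2+ + 10 CO2 + 8 H2O
n(KMnO4) per titration = 0.02140 × 0.1328 = 2.842 × 10^-3 mol
From the 5:2 ratio, n(Na2C2O4) in each aliquot = 5/2 × 2.842 × 10^-3 = 7.105 × 10^-3 mol
n(Na2C2O4) in the whole flask = 7.105 × 10^-3 × 250.0/20.00 = 0.08881 mol
mass of Na2C2O4 = 0.08881 × 134.00 = 11.90 g
% Na2C2O4 = 11.90 / 14.93 × 100 = 79.71 %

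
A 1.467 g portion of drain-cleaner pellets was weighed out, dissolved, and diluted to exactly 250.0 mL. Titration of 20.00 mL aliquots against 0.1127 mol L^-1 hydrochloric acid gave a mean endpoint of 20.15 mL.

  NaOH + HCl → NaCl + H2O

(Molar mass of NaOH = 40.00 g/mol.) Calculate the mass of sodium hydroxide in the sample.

n(HCl) per titration = 0.02015 × 0.1127 = 2.271 × 10^-3 mol
n(NaOH) in each aliquot = 2.271 × 10^-3 mol (1:1 ratio)
n(NaOH) in the whole flask = 2.271 × 10^-3 × 250.0/20.00 = 0.02839 mol
mass of NaOH = 0.02839 × 40.00 = 1.135 g

1.135 g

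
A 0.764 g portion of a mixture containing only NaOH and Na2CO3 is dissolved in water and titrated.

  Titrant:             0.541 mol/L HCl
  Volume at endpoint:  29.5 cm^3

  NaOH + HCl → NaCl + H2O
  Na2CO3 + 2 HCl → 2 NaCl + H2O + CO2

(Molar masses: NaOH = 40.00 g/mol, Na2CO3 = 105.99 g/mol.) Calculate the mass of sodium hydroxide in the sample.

0.252 g

n(HCl) = 0.0295 × 0.541 = 0.0160 mol
Let x = n(NaOH), y = n(Na2CO3).
Titrant: 1x + 2y = 0.0160;  mass: 40.00x + 105.99y = 0.764
Solving, x = 6.29 × 10^-3 mol, y = 4.83 × 10^-3 mol
mass of NaOH = 6.29 × 10^-3 × 40.00 = 0.252 g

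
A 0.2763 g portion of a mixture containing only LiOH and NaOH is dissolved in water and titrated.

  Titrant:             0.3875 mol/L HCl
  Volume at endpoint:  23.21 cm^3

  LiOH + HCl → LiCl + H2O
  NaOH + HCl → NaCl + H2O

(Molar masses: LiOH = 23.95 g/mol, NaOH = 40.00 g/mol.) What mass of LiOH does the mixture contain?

0.1245 g

n(HCl) = 0.02321 × 0.3875 = 8.994 × 10^-3 mol
Let x = n(LiOH), y = n(NaOH).
Titrant: 1x + 1y = 8.994 × 10^-3;  mass: 23.95x + 40.00y = 0.2763
Solving, x = 5.200 × 10^-3 mol, y = 3.794 × 10^-3 mol
mass of LiOH = 5.200 × 10^-3 × 23.95 = 0.1245 g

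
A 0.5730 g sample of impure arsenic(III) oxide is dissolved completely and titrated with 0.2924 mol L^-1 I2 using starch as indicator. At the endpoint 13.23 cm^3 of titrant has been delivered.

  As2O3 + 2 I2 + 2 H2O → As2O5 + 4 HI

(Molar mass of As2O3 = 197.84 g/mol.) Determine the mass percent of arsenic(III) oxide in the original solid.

n(I2) = 0.01323 L × 0.2924 mol/L = 3.868 × 10^-3 mol
From the 1:2 ratio, n(As2O3) = 1/2 × 3.868 × 10^-3 = 1.934 × 10^-3 mol
mass of As2O3 = 1.934 × 10^-3 × 197.84 g/mol = 0.3827 g
% As2O3 = 0.3827 / 0.5730 × 100 = 66.78 %

66.78 %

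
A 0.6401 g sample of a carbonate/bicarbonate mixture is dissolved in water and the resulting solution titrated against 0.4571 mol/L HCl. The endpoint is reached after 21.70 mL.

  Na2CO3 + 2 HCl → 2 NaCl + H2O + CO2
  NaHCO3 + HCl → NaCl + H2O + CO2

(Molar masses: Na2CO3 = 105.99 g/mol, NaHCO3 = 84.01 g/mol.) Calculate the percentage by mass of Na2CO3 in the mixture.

n(HCl) = 0.02170 × 0.4571 = 9.919 × 10^-3 mol
Let x = n(Na2CO3), y = n(NaHCO3).
Titrant: 2x + 1y = 9.919 × 10^-3;  mass: 105.99x + 84.01y = 0.6401
Solving, x = 3.115 × 10^-3 mol, y = 3.690 × 10^-3 mol
mass of Na2CO3 = 3.115 × 10^-3 × 105.99 = 0.3301 g
% Na2CO3 = 0.3301 / 0.6401 × 100 = 51.57 %

51.57 %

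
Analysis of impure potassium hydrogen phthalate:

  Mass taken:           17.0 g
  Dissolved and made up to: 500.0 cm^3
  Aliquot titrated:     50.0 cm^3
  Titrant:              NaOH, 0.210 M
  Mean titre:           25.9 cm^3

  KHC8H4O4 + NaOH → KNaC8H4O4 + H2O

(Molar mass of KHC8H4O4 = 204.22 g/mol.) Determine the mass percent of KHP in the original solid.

n(NaOH) per titration = 0.0259 × 0.210 = 5.44 × 10^-3 mol
n(KHC8H4O4) in each aliquot = 5.44 × 10^-3 mol (1:1 ratio)
n(KHC8H4O4) in the whole flask = 5.44 × 10^-3 × 500.0/50.0 = 0.0544 mol
mass of KHC8H4O4 = 0.0544 × 204.22 = 11.1 g
% KHC8H4O4 = 11.1 / 17.0 × 100 = 65.3 %

65.3 %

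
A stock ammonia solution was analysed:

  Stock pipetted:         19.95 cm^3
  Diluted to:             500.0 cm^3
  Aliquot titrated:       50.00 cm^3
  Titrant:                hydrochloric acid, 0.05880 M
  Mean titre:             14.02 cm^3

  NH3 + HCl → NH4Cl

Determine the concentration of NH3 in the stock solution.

0.4132 M

n(HCl) = 0.01402 × 0.05880 = 8.244 × 10^-4 mol
n(NH3) in the aliquot = 8.244 × 10^-4 mol (1:1 ratio)
[NH3]_dilute = 8.244 × 10^-4 / 0.05000 = 0.01649 mol/L
Dilution factor = 500.0 / 19.95 = 25.06
[NH3]_stock = 0.01649 × 25.06 = 0.4132 mol/L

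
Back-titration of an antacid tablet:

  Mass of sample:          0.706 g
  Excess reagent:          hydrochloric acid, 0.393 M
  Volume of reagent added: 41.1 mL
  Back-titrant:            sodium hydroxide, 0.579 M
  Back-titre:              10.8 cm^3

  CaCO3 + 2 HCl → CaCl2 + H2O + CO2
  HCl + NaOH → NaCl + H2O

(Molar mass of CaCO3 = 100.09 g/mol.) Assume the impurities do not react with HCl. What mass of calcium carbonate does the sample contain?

n(HCl) added = 0.0411 × 0.393 = 0.0162 mol
n(NaOH) used in back-titration = 0.0108 × 0.579 = 6.25 × 10^-3 mol
n(HCl) left over = 6.25 × 10^-3 mol (1:1 ratio)
n(HCl) consumed by analyte = 0.0162 − 6.25 × 10^-3 = 9.90 × 10^-3 mol
From the 1:2 ratio, n(CaCO3) = 1/2 × 9.90 × 10^-3 = 4.95 × 10^-3 mol
mass of CaCO3 = 4.95 × 10^-3 × 100.09 = 0.495 g

0.495 g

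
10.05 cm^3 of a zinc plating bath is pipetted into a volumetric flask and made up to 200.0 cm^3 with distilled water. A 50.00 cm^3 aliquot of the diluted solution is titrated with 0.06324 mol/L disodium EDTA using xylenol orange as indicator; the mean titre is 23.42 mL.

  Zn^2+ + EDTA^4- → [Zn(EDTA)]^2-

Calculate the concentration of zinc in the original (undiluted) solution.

n(EDTA) = 0.02342 × 0.06324 = 1.481 × 10^-3 mol
n(Zn2+) in the aliquot = 1.481 × 10^-3 mol (1:1 ratio)
[Zn2+]_dilute = 1.481 × 10^-3 / 0.05000 = 0.02962 mol/L
Dilution factor = 200.0 / 10.05 = 19.90
[Zn2+]_stock = 0.02962 × 19.90 = 0.5895 mol/L

0.5895 mol/L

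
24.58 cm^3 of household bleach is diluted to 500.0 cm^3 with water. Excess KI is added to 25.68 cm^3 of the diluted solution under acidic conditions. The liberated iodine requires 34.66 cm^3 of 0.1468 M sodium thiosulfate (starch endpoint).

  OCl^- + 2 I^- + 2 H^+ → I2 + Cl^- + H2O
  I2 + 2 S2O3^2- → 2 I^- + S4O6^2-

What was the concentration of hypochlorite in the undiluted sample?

2.015 M

n(S2O3^2-) = 0.03466 × 0.1468 = 5.088 × 10^-3 mol
n(I2) = n(S2O3^2-)/2 = 2.544 × 10^-3 mol
n(OCl^-) in the aliquot = 2.544 × 10^-3 mol (1:1 ratio)
[OCl^-]_dilute = 2.544 × 10^-3 / 0.02568 = 0.09907 mol/L
[OCl^-]_original = 0.09907 × 500.0/24.58 = 2.015 mol/L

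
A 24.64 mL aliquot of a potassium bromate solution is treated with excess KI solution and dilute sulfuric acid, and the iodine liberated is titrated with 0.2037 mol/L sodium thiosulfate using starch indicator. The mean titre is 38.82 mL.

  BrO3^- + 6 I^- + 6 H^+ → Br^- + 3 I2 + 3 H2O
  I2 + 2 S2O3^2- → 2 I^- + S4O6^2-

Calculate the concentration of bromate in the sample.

0.05349 mol/L

n(S2O3^2-) = 0.03882 × 0.2037 = 7.908 × 10^-3 mol
n(I2) = n(S2O3^2-)/2 = 3.954 × 10^-3 mol
From the 1:3 ratio, n(BrO3^-) in the aliquot = 1/3 × 3.954 × 10^-3 = 1.318 × 10^-3 mol
[BrO3^-] = 1.318 × 10^-3 / 0.02464 = 0.05349 mol/L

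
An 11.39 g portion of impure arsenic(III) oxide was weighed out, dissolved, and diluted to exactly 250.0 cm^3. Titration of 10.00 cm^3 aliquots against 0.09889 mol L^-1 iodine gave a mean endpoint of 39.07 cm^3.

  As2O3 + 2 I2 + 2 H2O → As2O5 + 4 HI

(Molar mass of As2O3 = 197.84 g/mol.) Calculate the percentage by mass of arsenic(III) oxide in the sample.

83.89 %

n(I2) per titration = 0.03907 × 0.09889 = 3.864 × 10^-3 mol
From the 1:2 ratio, n(As2O3) in each aliquot = 1/2 × 3.864 × 10^-3 = 1.932 × 10^-3 mol
n(As2O3) in the whole flask = 1.932 × 10^-3 × 250.0/10.00 = 0.04830 mol
mass of As2O3 = 0.04830 × 197.84 = 9.555 g
% As2O3 = 9.555 / 11.39 × 100 = 83.89 %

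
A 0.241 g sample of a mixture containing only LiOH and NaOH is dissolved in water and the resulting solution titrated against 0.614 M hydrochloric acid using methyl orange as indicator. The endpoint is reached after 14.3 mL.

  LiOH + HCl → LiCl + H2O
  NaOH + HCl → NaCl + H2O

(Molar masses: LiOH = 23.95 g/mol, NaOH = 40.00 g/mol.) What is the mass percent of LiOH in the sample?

68.2 %

n(HCl) = 0.0143 × 0.614 = 8.78 × 10^-3 mol
Let x = n(LiOH), y = n(NaOH).
Titrant: 1x + 1y = 8.78 × 10^-3;  mass: 23.95x + 40.00y = 0.241
Solving, x = 6.87 × 10^-3 mol, y = 1.91 × 10^-3 mol
mass of LiOH = 6.87 × 10^-3 × 23.95 = 0.164 g
% LiOH = 0.164 / 0.241 × 100 = 68.2 %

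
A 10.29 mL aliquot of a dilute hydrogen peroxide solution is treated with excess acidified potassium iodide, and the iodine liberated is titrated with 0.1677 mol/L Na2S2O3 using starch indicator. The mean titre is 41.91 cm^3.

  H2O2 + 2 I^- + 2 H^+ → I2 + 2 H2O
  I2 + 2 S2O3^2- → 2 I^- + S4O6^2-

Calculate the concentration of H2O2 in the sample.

0.3415 mol/L

n(S2O3^2-) = 0.04191 × 0.1677 = 7.028 × 10^-3 mol
n(I2) = n(S2O3^2-)/2 = 3.514 × 10^-3 mol
n(H2O2) in the aliquot = 3.514 × 10^-3 mol (1:1 ratio)
[H2O2] = 3.514 × 10^-3 / 0.01029 = 0.3415 mol/L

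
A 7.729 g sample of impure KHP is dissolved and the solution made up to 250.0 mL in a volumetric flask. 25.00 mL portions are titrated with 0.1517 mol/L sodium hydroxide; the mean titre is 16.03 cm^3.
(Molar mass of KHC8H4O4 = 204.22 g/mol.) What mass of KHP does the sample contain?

KHC8H4O4 + NaOH → KNaC8H4O4 + H2O
n(NaOH) per titration = 0.01603 × 0.1517 = 2.432 × 10^-3 mol
n(KHC8H4O4) in each aliquot = 2.432 × 10^-3 mol (1:1 ratio)
n(KHC8H4O4) in the whole flask = 2.432 × 10^-3 × 250.0/25.00 = 0.02432 mol
mass of KHC8H4O4 = 0.02432 × 204.22 = 4.966 g

4.966 g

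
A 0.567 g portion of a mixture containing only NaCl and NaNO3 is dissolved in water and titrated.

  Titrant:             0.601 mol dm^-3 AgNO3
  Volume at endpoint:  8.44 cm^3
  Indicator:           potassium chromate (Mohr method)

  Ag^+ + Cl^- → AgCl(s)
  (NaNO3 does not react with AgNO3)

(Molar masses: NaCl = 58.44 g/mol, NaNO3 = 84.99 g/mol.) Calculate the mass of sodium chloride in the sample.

0.296 g

n(AgNO3) = 0.00844 × 0.601 = 5.07 × 10^-3 mol
Let x = n(NaCl), y = n(NaNO3).
Titrant: 1x = 5.07 × 10^-3;  mass: 58.44x + 84.99y = 0.567
Solving, x = 5.07 × 10^-3 mol, y = 3.18 × 10^-3 mol
mass of NaCl = 5.07 × 10^-3 × 58.44 = 0.296 g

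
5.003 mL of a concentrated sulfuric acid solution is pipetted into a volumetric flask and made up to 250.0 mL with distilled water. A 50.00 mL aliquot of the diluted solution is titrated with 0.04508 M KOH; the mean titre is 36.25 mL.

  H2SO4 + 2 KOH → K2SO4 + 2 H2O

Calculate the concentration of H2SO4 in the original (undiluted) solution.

n(KOH) = 0.03625 × 0.04508 = 1.634 × 10^-3 mol
From the 1:2 ratio, n(H2SO4) in the aliquot = 1/2 × 1.634 × 10^-3 = 8.171 × 10^-4 mol
[H2SO4]_dilute = 8.171 × 10^-4 / 0.05000 = 0.01634 mol/L
Dilution factor = 250.0 / 5.003 = 49.97
[H2SO4]_stock = 0.01634 × 49.97 = 0.8166 mol/L

0.8166 M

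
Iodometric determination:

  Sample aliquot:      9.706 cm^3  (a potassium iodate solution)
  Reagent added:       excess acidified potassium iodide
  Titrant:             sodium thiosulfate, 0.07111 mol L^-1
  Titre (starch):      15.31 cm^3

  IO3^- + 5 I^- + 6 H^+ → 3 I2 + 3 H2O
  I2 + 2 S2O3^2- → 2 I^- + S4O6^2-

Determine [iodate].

0.01869 mol/L

n(S2O3^2-) = 0.01531 × 0.07111 = 1.089 × 10^-3 mol
n(I2) = n(S2O3^2-)/2 = 5.443 × 10^-4 mol
From the 1:3 ratio, n(IO3^-) in the aliquot = 1/3 × 5.443 × 10^-4 = 1.814 × 10^-4 mol
[IO3^-] = 1.814 × 10^-4 / 0.009706 = 0.01869 mol/L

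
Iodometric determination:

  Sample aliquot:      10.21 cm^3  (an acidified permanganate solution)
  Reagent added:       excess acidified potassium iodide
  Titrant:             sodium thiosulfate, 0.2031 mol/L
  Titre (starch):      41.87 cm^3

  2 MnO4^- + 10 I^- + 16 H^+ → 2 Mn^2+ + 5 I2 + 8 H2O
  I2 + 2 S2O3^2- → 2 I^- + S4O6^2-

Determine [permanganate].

0.1666 mol/L

n(S2O3^2-) = 0.04187 × 0.2031 = 8.504 × 10^-3 mol
n(I2) = n(S2O3^2-)/2 = 4.252 × 10^-3 mol
From the 2:5 ratio, n(MnO4^-) in the aliquot = 2/5 × 4.252 × 10^-3 = 1.701 × 10^-3 mol
[MnO4^-] = 1.701 × 10^-3 / 0.01021 = 0.1666 mol/L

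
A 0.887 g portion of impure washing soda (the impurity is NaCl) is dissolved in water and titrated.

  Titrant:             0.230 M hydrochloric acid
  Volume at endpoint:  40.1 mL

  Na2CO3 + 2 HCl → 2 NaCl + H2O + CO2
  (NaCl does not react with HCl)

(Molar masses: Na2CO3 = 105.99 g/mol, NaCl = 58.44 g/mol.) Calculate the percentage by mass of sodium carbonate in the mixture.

55.1 %

n(HCl) = 0.0401 × 0.230 = 9.22 × 10^-3 mol
Let x = n(Na2CO3), y = n(NaCl).
Titrant: 2x = 9.22 × 10^-3;  mass: 105.99x + 58.44y = 0.887
Solving, x = 4.61 × 10^-3 mol, y = 6.81 × 10^-3 mol
mass of Na2CO3 = 4.61 × 10^-3 × 105.99 = 0.489 g
% Na2CO3 = 0.489 / 0.887 × 100 = 55.1 %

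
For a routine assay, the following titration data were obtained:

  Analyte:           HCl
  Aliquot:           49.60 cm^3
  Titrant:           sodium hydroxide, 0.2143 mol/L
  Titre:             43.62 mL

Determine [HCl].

HCl + NaOH → NaCl + H2O
n(NaOH) = 0.04362 L × 0.2143 mol/L = 9.348 × 10^-3 mol
n(HCl) = 9.348 × 10^-3 mol (1:1 mole ratio)
[HCl] = 9.348 × 10^-3 mol / 0.04960 L = 0.1885 mol/L

0.1885 mol/L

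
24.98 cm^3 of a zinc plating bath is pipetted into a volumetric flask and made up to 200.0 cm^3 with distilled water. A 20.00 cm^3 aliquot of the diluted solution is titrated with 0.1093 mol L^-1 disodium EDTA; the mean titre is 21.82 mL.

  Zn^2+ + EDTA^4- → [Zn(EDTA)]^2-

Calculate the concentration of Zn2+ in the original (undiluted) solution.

n(EDTA) = 0.02182 × 0.1093 = 2.385 × 10^-3 mol
n(Zn2+) in the aliquot = 2.385 × 10^-3 mol (1:1 ratio)
[Zn2+]_dilute = 2.385 × 10^-3 / 0.02000 = 0.1192 mol/L
Dilution factor = 200.0 / 24.98 = 8.006
[Zn2+]_stock = 0.1192 × 8.006 = 0.9547 mol/L

0.9547 mol/L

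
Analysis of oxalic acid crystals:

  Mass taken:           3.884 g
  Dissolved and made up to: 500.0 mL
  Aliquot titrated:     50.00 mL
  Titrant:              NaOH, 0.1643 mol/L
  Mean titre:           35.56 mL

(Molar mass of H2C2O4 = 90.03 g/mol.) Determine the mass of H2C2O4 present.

H2C2O4 + 2 NaOH → Na2C2O4 + 2 H2O
n(NaOH) per titration = 0.03556 × 0.1643 = 5.843 × 10^-3 mol
From the 1:2 ratio, n(H2C2O4) in each aliquot = 1/2 × 5.843 × 10^-3 = 2.921 × 10^-3 mol
n(H2C2O4) in the whole flask = 2.921 × 10^-3 × 500.0/50.00 = 0.02921 mol
mass of H2C2O4 = 0.02921 × 90.03 = 2.630 g

2.630 g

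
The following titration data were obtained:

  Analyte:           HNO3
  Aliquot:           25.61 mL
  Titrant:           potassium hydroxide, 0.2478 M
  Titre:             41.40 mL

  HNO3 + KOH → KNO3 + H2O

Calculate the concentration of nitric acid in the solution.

n(KOH) = 0.04140 L × 0.2478 mol/L = 0.01026 mol
n(HNO3) = 0.01026 mol (1:1 mole ratio)
[HNO3] = 0.01026 mol / 0.02561 L = 0.4006 mol/L

0.4006 M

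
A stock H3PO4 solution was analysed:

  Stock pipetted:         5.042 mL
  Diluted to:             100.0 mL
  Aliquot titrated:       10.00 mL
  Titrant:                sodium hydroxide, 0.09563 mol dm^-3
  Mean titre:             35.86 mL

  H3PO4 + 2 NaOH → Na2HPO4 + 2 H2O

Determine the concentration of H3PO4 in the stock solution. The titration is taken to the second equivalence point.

n(NaOH) = 0.03586 × 0.09563 = 3.429 × 10^-3 mol
From the 1:2 ratio, n(H3PO4) in the aliquot = 1/2 × 3.429 × 10^-3 = 1.715 × 10^-3 mol
[H3PO4]_dilute = 1.715 × 10^-3 / 0.01000 = 0.1715 mol/L
Dilution factor = 100.0 / 5.042 = 19.83
[H3PO4]_stock = 0.1715 × 19.83 = 3.401 mol/L

3.401 mol/L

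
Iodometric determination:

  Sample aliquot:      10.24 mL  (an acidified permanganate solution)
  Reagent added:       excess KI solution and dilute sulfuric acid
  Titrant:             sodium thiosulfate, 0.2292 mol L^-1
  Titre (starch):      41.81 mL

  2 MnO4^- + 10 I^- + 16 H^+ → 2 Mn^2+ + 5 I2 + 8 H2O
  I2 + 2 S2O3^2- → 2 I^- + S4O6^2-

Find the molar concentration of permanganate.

0.1872 mol/L

n(S2O3^2-) = 0.04181 × 0.2292 = 9.583 × 10^-3 mol
n(I2) = n(S2O3^2-)/2 = 4.791 × 10^-3 mol
From the 2:5 ratio, n(MnO4^-) in the aliquot = 2/5 × 4.791 × 10^-3 = 1.917 × 10^-3 mol
[MnO4^-] = 1.917 × 10^-3 / 0.01024 = 0.1872 mol/L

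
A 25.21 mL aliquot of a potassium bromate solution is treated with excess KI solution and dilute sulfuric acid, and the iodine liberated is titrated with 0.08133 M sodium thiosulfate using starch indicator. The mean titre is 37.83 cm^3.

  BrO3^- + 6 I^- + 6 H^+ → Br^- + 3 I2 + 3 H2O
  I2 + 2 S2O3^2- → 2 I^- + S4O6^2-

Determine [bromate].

0.02034 M

n(S2O3^2-) = 0.03783 × 0.08133 = 3.077 × 10^-3 mol
n(I2) = n(S2O3^2-)/2 = 1.538 × 10^-3 mol
From the 1:3 ratio, n(BrO3^-) in the aliquot = 1/3 × 1.538 × 10^-3 = 5.128 × 10^-4 mol
[BrO3^-] = 5.128 × 10^-4 / 0.02521 = 0.02034 mol/L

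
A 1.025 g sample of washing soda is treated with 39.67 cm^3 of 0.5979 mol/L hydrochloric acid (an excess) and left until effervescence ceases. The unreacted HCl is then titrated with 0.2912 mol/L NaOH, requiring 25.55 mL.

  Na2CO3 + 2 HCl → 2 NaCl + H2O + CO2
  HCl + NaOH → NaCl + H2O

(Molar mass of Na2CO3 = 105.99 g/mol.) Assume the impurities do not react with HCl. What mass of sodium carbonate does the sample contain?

n(HCl) added = 0.03967 × 0.5979 = 0.02372 mol
n(NaOH) used in back-titration = 0.02555 × 0.2912 = 7.440 × 10^-3 mol
n(HCl) left over = 7.440 × 10^-3 mol (1:1 ratio)
n(HCl) consumed by analyte = 0.02372 − 7.440 × 10^-3 = 0.01628 mol
From the 1:2 ratio, n(Na2CO3) = 1/2 × 0.01628 = 8.139 × 10^-3 mol
mass of Na2CO3 = 8.139 × 10^-3 × 105.99 = 0.8627 g

0.8627 g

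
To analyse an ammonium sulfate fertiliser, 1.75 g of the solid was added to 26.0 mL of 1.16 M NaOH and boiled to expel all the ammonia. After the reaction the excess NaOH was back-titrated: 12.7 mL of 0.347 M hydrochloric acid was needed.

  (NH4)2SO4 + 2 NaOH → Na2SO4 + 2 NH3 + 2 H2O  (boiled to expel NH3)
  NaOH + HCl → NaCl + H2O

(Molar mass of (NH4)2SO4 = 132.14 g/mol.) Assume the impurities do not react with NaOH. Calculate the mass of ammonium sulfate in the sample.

1.70 g

n(NaOH) added = 0.0260 × 1.16 = 0.0302 mol
n(HCl) used in back-titration = 0.0127 × 0.347 = 4.41 × 10^-3 mol
n(NaOH) left over = 4.41 × 10^-3 mol (1:1 ratio)
n(NaOH) consumed by analyte = 0.0302 − 4.41 × 10^-3 = 0.0258 mol
From the 1:2 ratio, n((NH4)2SO4) = 1/2 × 0.0258 = 0.0129 mol
mass of (NH4)2SO4 = 0.0129 × 132.14 = 1.70 g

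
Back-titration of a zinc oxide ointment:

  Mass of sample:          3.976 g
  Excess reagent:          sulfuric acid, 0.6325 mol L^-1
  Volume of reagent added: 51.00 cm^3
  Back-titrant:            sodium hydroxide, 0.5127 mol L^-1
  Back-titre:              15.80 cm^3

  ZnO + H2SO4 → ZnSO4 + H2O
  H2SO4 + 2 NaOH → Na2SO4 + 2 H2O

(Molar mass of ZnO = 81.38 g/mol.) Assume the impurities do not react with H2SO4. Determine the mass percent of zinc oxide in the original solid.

57.73 %

n(H2SO4) added = 0.05100 × 0.6325 = 0.03226 mol
n(NaOH) used in back-titration = 0.01580 × 0.5127 = 8.101 × 10^-3 mol
From the 1:2 ratio, n(H2SO4) left over = 1/2 × 8.101 × 10^-3 = 4.050 × 10^-3 mol
n(H2SO4) consumed by analyte = 0.03226 − 4.050 × 10^-3 = 0.02821 mol
n(ZnO) = 0.02821 mol (1:1 ratio)
mass of ZnO = 0.02821 × 81.38 = 2.295 g
% ZnO = 2.295 / 3.976 × 100 = 57.73 %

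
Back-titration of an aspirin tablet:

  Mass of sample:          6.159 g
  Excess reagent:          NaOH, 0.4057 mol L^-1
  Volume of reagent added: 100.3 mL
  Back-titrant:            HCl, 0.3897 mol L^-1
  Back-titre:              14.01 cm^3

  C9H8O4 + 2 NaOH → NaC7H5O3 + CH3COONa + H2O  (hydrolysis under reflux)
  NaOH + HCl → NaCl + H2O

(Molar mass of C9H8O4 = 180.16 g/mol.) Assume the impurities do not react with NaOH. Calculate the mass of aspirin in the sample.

3.174 g

n(NaOH) added = 0.1003 × 0.4057 = 0.04069 mol
n(HCl) used in back-titration = 0.01401 × 0.3897 = 5.460 × 10^-3 mol
n(NaOH) left over = 5.460 × 10^-3 mol (1:1 ratio)
n(NaOH) consumed by analyte = 0.04069 − 5.460 × 10^-3 = 0.03523 mol
From the 1:2 ratio, n(C9H8O4) = 1/2 × 0.03523 = 0.01762 mol
mass of C9H8O4 = 0.01762 × 180.16 = 3.174 g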